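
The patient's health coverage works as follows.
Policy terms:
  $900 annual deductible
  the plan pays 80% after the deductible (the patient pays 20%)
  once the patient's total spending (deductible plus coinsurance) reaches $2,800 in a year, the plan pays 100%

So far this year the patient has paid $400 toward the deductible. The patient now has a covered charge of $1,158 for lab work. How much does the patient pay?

$631.60

Remaining deductible: $900 − $400 = $500.
The remaining $658 (= $1,158 − $500) moves to coinsurance.
Patient's 20% share of $658 is $131.60.
That puts the patient's cost at $500 + $131.60 = $631.60 before any cap.
Cumulative spending $400 + $631.60 = $1,031.60 stays under the $2,800 maximum.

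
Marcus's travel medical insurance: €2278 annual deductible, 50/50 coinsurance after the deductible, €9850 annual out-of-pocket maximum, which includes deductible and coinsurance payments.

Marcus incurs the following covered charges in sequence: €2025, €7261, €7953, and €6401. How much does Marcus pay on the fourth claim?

€91.50

Claim 1 (€2025): entire amount goes to the deductible. Traveler owes €2025 (running OOP €2025).
Claim 2 (€7261): €253 finishes the deductible; €7008 goes to coinsurance; traveler's 50% is €3504. Traveler pays €3757; OOP now €5782.
Claim 3 (€7953): deductible met; 50% of €7953 = €3976.50. Traveler owes €3976.50 (running OOP €9758.50).
Claim 4 (€6401): 50% coinsurance on €6401 = €3200.50. OOP would hit €12959 > €9850, so the cap limits the traveler to €9850 − €9758.50 = €91.50.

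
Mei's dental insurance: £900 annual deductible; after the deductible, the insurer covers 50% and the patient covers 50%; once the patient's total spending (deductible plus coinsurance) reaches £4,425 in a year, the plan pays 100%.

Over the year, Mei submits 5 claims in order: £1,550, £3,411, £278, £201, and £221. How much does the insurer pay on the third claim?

Claim 1 — £1,550: £900 to deductible, leaving £650; coinsurance £650 × 50% = £325. Patient owes £1,225 (running OOP £1,225). Plan pays £1,550 − £1,225 = £325.
Claim 2 — £3,411: 50% coinsurance on £3,411 = £1,705.50. Patient owes £1,705.50 (running OOP £2,930.50). Plan pays £3,411 − £1,705.50 = £1,705.50.
Claim 3 — £278: 50% coinsurance on £278 = £139. Patient pays £139; OOP now £3,069.50. Insurer: £278 − £139 = £139.

£139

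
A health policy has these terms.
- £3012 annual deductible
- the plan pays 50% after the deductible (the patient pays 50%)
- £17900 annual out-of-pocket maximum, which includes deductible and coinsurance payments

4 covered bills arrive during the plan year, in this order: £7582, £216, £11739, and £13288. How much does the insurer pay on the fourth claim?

Claim 1 (£7582): £3012 finishes the deductible; £4570 goes to coinsurance; 50% of £4570 = £2285. Cost to patient: £5297. OOP to date £5297. Insurer: £7582 − £5297 = £2285.
Claim 2 (£216): deductible met; 50% of £216 = £108. Patient pays £108; OOP now £5405. Plan pays £216 − £108 = £108.
Claim 3 (£11739): 50% coinsurance on £11739 = £5869.50. Cost to patient: £5869.50. OOP to date £11274.50. Insurer: £11739 − £5869.50 = £5869.50.
Claim 4 (£13288): deductible already satisfied, so patient's share is 50% × £13288 = £6644. That would push OOP to £17918.50, over the £17900 cap, so patient pays £17900 − £11274.50 = £6625.50. Insurer: £13288 − £6625.50 = £6662.50.

£6662.50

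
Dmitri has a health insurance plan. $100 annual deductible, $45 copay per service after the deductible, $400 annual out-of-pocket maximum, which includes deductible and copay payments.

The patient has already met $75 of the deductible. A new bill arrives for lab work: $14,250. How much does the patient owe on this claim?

Remaining deductible: $100 − $75 = $25.
After the $25 deductible portion, $14,250 − $25 = $14,225 is subject to the copay.
Copay on this service: $45.
Patient responsibility before any cap: $25 + $45 = $70.
Total out-of-pocket so far would be $75 + $70 = $145, below the $400 cap — no reduction.

$70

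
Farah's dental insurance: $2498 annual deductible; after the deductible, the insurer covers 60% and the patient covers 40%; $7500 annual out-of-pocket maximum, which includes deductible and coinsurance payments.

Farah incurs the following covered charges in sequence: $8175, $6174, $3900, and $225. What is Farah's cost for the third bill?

$261.60

Claim 1 ($8175): $2498 finishes the deductible; $5677 goes to coinsurance; patient's 40% is $2270.80. Patient owes $4768.80 (running OOP $4768.80).
Claim 2 ($6174): 40% coinsurance on $6174 = $2469.60. Patient pays $2469.60; OOP now $7238.40.
Claim 3 ($3900): 40% coinsurance on $3900 = $1560. That would push OOP to $8798.40, over the $7500 cap, so patient pays $7500 − $7238.40 = $261.60.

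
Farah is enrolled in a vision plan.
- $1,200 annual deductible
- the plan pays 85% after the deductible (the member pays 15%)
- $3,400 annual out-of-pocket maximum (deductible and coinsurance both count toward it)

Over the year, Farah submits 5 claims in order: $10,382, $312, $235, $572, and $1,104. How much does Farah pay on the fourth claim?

$85.80

Bill 1, $10,382: $1,200 to deductible, leaving $9,182; 15% of $9,182 = $1,377.30. Cost to member: $2,577.30. OOP to date $2,577.30.
Bill 2, $312: deductible already satisfied, so member's share is 15% × $312 = $46.80. Cost to member: $46.80. OOP to date $2,624.10.
Bill 3, $235: deductible met; 15% of $235 = $35.25. Cost to member: $35.25. OOP to date $2,659.35.
Bill 4, $572: 15% coinsurance on $572 = $85.80. Member pays $85.80; OOP now $2,745.15.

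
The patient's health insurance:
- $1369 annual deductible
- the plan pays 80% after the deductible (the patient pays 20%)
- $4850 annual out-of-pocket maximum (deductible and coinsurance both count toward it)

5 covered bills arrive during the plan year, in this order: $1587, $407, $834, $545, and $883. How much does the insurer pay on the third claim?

Claim 1 — $1587: $1369 to deductible, leaving $218; 20% of $218 = $43.60. Patient pays $1412.60; OOP now $1412.60. Insurer: $1587 − $1412.60 = $174.40.
Claim 2 — $407: 20% coinsurance on $407 = $81.40. Patient pays $81.40; OOP now $1494. Plan pays $407 − $81.40 = $325.60.
Claim 3 — $834: 20% coinsurance on $834 = $166.80. Cost to patient: $166.80. OOP to date $1660.80. Insurer: $834 − $166.80 = $667.20.

$667.20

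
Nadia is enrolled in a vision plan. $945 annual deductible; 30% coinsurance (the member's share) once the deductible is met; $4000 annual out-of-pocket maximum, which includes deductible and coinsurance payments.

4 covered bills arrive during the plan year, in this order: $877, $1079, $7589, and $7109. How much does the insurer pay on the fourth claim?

#1 ($877): all of it applies to the deductible. Cost to member: $877. OOP to date $877. Plan pays $877 − $877 = $0.
#2 ($1079): $68 to deductible, leaving $1011; 30% of $1011 = $303.30. Member pays $371.30; OOP now $1248.30. Plan pays $1079 − $371.30 = $707.70.
#3 ($7589): deductible met; 30% of $7589 = $2276.70. Cost to member: $2276.70. OOP to date $3525. Plan pays $7589 − $2276.70 = $5312.30.
#4 ($7109): deductible already satisfied, so member's share is 30% × $7109 = $2132.70. That would push OOP to $5657.70, over the $4000 cap, so member pays $4000 − $3525 = $475. Insurer: $7109 − $475 = $6634.

$6634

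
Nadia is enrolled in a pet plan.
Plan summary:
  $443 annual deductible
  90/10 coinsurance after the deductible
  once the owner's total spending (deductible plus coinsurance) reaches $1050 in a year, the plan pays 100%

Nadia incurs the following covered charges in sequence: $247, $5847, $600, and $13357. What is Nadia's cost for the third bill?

$41.90

Claim 1 — $247: all of it applies to the deductible. Owner pays $247; OOP now $247.
Claim 2 — $5847: deductible takes $196, $5651 remains; 10% of $5651 = $565.10. Owner owes $761.10 (running OOP $1008.10).
Claim 3 — $600: deductible met; 10% of $600 = $60. That would push OOP to $1068.10, over the $1050 cap, so owner pays $1050 − $1008.10 = $41.90.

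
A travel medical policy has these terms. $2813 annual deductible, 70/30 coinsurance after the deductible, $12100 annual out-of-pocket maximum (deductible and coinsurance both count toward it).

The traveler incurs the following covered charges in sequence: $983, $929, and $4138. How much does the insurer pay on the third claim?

$2265.90

Claim 1 ($983): fully absorbed by the deductible. Traveler owes $983 (running OOP $983). Insurer: $983 − $983 = $0.
Claim 2 ($929): entire amount goes to the deductible. Traveler pays $929; OOP now $1912. Plan pays $929 − $929 = $0.
Claim 3 ($4138): $901 to deductible, leaving $3237; 30% of $3237 = $971.10. Traveler owes $1872.10 (running OOP $3784.10). Insurer: $4138 − $1872.10 = $2265.90.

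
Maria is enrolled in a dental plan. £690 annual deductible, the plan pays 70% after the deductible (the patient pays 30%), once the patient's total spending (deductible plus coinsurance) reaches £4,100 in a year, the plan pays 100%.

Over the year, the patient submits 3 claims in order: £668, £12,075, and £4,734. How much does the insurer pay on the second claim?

Claim 1 — £668: fully absorbed by the deductible. Patient pays £668; OOP now £668. Plan pays £668 − £668 = £0.
Claim 2 — £12,075: £22 to deductible, leaving £12,053; 30% of £12,053 = £3,615.90. Deductible plus coinsurance: £22 + £3,615.90 = £3,637.90. OOP would hit £4,305.90 > £4,100, so the cap limits the patient to £4,100 − £668 = £3,432. Insurer: £12,075 − £3,432 = £8,643.

£8,643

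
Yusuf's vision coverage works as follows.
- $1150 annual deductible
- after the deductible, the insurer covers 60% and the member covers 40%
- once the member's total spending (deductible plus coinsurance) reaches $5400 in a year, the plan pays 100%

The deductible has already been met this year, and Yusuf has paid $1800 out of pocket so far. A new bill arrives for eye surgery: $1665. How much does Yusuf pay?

With the deductible met, the entire $1665 is subject to coinsurance.
40% of $1665 = $666 falls to the member.
Total out-of-pocket so far would be $1800 + $666 = $2466, below the $5400 cap — no reduction.

$666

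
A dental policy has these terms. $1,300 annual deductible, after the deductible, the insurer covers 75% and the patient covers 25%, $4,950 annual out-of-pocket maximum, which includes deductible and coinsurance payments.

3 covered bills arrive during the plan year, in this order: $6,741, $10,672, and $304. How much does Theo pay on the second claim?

#1 ($6,741): $1,300 to deductible, leaving $5,441; patient's 25% is $1,360.25. Patient pays $2,660.25; OOP now $2,660.25.
#2 ($10,672): 25% coinsurance on $10,672 = $2,668. OOP would hit $5,328.25 > $4,950, so the cap limits the patient to $4,950 − $2,660.25 = $2,289.75.

$2,289.75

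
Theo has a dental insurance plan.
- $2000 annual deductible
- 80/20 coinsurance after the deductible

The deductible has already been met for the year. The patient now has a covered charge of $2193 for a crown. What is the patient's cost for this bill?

The deductible is already satisfied, so the full bill goes to coinsurance.
Patient's 20% share of $2193 is $438.60.

$438.60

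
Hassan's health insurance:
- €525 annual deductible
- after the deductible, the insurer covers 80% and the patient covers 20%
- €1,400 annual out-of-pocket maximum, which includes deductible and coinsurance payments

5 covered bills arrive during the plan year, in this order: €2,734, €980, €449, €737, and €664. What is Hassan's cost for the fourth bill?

Bill 1, €2,734: €525 to deductible, leaving €2,209; patient's 20% is €441.80. Patient owes €966.80 (running OOP €966.80).
Bill 2, €980: 20% coinsurance on €980 = €196. Patient pays €196; OOP now €1,162.80.
Bill 3, €449: 20% coinsurance on €449 = €89.80. Cost to patient: €89.80. OOP to date €1,252.60.
Bill 4, €737: deductible already satisfied, so patient's share is 20% × €737 = €147.40. Patient pays €147.40; OOP now €1,400.

€147.40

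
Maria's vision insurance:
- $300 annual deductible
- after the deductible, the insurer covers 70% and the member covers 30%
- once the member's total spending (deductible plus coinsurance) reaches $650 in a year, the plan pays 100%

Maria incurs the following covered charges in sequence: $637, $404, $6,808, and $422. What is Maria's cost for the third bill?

$127.70

Claim 1 — $637: $300 finishes the deductible; $337 goes to coinsurance; 30% of $337 = $101.10. Member pays $401.10; OOP now $401.10.
Claim 2 — $404: deductible met; 30% of $404 = $121.20. Member pays $121.20; OOP now $522.30.
Claim 3 — $6,808: deductible already satisfied, so member's share is 30% × $6,808 = $2,042.40. Adding that to $522.30 gives $2,564.70, past the $650 cap; member pays only $650 − $522.30 = $127.70.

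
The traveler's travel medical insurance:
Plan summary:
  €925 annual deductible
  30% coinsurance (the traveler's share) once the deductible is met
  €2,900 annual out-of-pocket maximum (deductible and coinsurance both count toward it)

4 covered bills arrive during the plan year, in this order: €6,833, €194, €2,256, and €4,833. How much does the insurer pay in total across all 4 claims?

€11,216

#1 (€6,833): €925 to deductible, leaving €5,908; coinsurance €5,908 × 30% = €1,772.40. Traveler pays €2,697.40; OOP now €2,697.40. Plan pays €6,833 − €2,697.40 = €4,135.60.
#2 (€194): 30% coinsurance on €194 = €58.20. Traveler owes €58.20 (running OOP €2,755.60). Plan pays €194 − €58.20 = €135.80.
#3 (€2,256): deductible met; 30% of €2,256 = €676.80. That would push OOP to €3,432.40, over the €2,900 cap, so traveler pays €2,900 − €2,755.60 = €144.40. Plan pays €2,256 − €144.40 = €2,111.60.
#4 (€4,833): 30% coinsurance on €4,833 = €1,449.90. Adding that to €2,900 gives €4,349.90, past the €2,900 cap; traveler pays only €2,900 − €2,900 = €0. Insurer: €4,833 − €0 = €4,833.
Insurer total: €4,135.60 + €135.80 + €2,111.60 + €4,833 = €11,216.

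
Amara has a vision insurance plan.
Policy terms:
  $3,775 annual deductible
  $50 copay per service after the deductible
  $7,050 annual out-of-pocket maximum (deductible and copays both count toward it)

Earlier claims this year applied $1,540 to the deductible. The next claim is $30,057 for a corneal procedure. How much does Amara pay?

$2,285

Remaining deductible: $3,775 − $1,540 = $2,235.
The remaining $27,822 (= $30,057 − $2,235) moves to the copay.
Copay on this service: $50.
That puts the member's cost at $2,235 + $50 = $2,285 before any cap.
Cumulative spending $1,540 + $2,285 = $3,825 stays under the $7,050 maximum.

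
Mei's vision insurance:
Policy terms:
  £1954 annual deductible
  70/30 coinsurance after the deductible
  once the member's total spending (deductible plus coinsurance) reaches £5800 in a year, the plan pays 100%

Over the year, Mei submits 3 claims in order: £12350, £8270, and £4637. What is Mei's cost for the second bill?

Claim 1 (£12350): £1954 to deductible, leaving £10396; 30% of £10396 = £3118.80. Member pays £5072.80; OOP now £5072.80.
Claim 2 (£8270): 30% coinsurance on £8270 = £2481. Adding that to £5072.80 gives £7553.80, past the £5800 cap; member pays only £5800 − £5072.80 = £727.20.

£727.20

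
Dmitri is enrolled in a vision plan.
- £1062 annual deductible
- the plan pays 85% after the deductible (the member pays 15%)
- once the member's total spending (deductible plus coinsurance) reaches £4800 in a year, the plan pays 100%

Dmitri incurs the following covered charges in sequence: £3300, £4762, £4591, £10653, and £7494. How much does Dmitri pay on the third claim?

Bill 1, £3300: £1062 finishes the deductible; £2238 goes to coinsurance; 15% of £2238 = £335.70. Member pays £1397.70; OOP now £1397.70.
Bill 2, £4762: 15% coinsurance on £4762 = £714.30. Cost to member: £714.30. OOP to date £2112.
Bill 3, £4591: deductible met; 15% of £4591 = £688.65. Member pays £688.65; OOP now £2800.65.

£688.65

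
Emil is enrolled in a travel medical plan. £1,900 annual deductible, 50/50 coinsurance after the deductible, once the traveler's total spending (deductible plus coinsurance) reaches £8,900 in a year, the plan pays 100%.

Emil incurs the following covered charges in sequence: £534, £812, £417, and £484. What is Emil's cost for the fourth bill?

Claim 1 — £534: entire amount goes to the deductible. Cost to traveler: £534. OOP to date £534.
Claim 2 — £812: all of it applies to the deductible. Traveler pays £812; OOP now £1,346.
Claim 3 — £417: entire amount goes to the deductible. Cost to traveler: £417. OOP to date £1,763.
Claim 4 — £484: deductible takes £137, £347 remains; traveler's 50% is £173.50. Traveler owes £310.50 (running OOP £2,073.50).

£310.50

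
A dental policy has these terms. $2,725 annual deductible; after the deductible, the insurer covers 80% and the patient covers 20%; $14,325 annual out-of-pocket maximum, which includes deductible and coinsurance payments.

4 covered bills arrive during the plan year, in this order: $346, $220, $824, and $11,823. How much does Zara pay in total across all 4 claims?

$4,822.60

Claim 1 — $346: fully absorbed by the deductible. Cost to patient: $346. OOP to date $346.
Claim 2 — $220: entire amount goes to the deductible. Cost to patient: $220. OOP to date $566.
Claim 3 — $824: all of it applies to the deductible. Patient pays $824; OOP now $1,390.
Claim 4 — $11,823: $1,335 to deductible, leaving $10,488; patient's 20% is $2,097.60. Patient pays $3,432.60; OOP now $4,822.60.
Summing the patient's payments: $346 + $220 + $824 + $3,432.60 = $4,822.60.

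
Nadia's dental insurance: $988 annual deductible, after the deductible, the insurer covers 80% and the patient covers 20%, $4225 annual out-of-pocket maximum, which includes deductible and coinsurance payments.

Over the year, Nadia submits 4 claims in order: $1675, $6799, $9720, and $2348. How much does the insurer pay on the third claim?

$7980.20

#1 ($1675): $988 finishes the deductible; $687 goes to coinsurance; patient's 20% is $137.40. Patient pays $1125.40; OOP now $1125.40. Plan pays $1675 − $1125.40 = $549.60.
#2 ($6799): deductible met; 20% of $6799 = $1359.80. Patient owes $1359.80 (running OOP $2485.20). Insurer: $6799 − $1359.80 = $5439.20.
#3 ($9720): deductible met; 20% of $9720 = $1944. Adding that to $2485.20 gives $4429.20, past the $4225 cap; patient pays only $4225 − $2485.20 = $1739.80. Plan pays $9720 − $1739.80 = $7980.20.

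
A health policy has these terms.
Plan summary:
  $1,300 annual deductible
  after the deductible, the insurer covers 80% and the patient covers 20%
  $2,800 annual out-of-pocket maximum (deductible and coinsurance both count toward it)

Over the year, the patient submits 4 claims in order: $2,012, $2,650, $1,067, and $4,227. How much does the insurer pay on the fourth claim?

$3,612.80

Claim 1 — $2,012: $1,300 finishes the deductible; $712 goes to coinsurance; patient's 20% is $142.40. Cost to patient: $1,442.40. OOP to date $1,442.40. Plan pays $2,012 − $1,442.40 = $569.60.
Claim 2 — $2,650: 20% coinsurance on $2,650 = $530. Patient owes $530 (running OOP $1,972.40). Plan pays $2,650 − $530 = $2,120.
Claim 3 — $1,067: 20% coinsurance on $1,067 = $213.40. Patient pays $213.40; OOP now $2,185.80. Insurer: $1,067 − $213.40 = $853.60.
Claim 4 — $4,227: deductible met; 20% of $4,227 = $845.40. Adding that to $2,185.80 gives $3,031.20, past the $2,800 cap; patient pays only $2,800 − $2,185.80 = $614.20. Insurer: $4,227 − $614.20 = $3,612.80.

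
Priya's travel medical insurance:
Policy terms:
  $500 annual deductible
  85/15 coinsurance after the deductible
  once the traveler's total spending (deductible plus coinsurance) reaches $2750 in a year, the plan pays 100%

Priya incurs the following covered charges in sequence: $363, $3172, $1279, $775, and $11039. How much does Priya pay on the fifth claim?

$1486.65

Claim 1 ($363): entire amount goes to the deductible. Traveler owes $363 (running OOP $363).
Claim 2 ($3172): deductible takes $137, $3035 remains; traveler's 15% is $455.25. Cost to traveler: $592.25. OOP to date $955.25.
Claim 3 ($1279): 15% coinsurance on $1279 = $191.85. Traveler pays $191.85; OOP now $1147.10.
Claim 4 ($775): deductible met; 15% of $775 = $116.25. Traveler pays $116.25; OOP now $1263.35.
Claim 5 ($11039): deductible met; 15% of $11039 = $1655.85. Adding that to $1263.35 gives $2919.20, past the $2750 cap; traveler pays only $2750 − $1263.35 = $1486.65.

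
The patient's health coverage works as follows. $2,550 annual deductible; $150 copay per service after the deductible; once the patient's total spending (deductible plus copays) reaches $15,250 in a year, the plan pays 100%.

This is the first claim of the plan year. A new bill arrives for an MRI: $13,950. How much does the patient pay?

Deductible not yet touched, so the first $2,550 of the bill goes to the deductible.
After the $2,550 deductible portion, $13,950 − $2,550 = $11,400 is subject to the copay.
Copay on this service: $150.
Patient responsibility before any cap: $2,550 + $150 = $2,700.
Cumulative spending $0 + $2,700 = $2,700 stays under the $15,250 maximum.

$2,700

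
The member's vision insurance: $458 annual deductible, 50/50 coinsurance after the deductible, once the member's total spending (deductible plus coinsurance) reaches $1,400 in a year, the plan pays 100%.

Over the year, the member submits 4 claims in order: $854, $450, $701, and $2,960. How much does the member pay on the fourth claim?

$168.50

Claim 1 — $854: $458 to deductible, leaving $396; coinsurance $396 × 50% = $198. Member pays $656; OOP now $656.
Claim 2 — $450: 50% coinsurance on $450 = $225. Member owes $225 (running OOP $881).
Claim 3 — $701: deductible already satisfied, so member's share is 50% × $701 = $350.50. Member pays $350.50; OOP now $1,231.50.
Claim 4 — $2,960: deductible already satisfied, so member's share is 50% × $2,960 = $1,480. OOP would hit $2,711.50 > $1,400, so the cap limits the member to $1,400 − $1,231.50 = $168.50.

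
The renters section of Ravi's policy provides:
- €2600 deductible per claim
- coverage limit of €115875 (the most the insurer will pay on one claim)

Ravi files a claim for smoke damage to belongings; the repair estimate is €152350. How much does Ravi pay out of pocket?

After the deductible, €152350 − €2600 = €149750 remains.
€149750 exceeds the €115875 limit, so the insurer pays the limit: €115875.
Tenant's share is the uncovered remainder: €152350 − €115875 = €36475.

€36475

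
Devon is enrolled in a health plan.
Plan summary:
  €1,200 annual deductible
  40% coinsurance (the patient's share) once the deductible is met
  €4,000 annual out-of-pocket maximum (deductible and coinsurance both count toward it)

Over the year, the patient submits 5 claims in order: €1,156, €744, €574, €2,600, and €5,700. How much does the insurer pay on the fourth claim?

Bill 1, €1,156: all of it applies to the deductible. Cost to patient: €1,156. OOP to date €1,156. Plan pays €1,156 − €1,156 = €0.
Bill 2, €744: €44 to deductible, leaving €700; coinsurance €700 × 40% = €280. Patient pays €324; OOP now €1,480. Insurer: €744 − €324 = €420.
Bill 3, €574: deductible already satisfied, so patient's share is 40% × €574 = €229.60. Patient pays €229.60; OOP now €1,709.60. Plan pays €574 − €229.60 = €344.40.
Bill 4, €2,600: deductible already satisfied, so patient's share is 40% × €2,600 = €1,040. Cost to patient: €1,040. OOP to date €2,749.60. Insurer: €2,600 − €1,040 = €1,560.

€1,560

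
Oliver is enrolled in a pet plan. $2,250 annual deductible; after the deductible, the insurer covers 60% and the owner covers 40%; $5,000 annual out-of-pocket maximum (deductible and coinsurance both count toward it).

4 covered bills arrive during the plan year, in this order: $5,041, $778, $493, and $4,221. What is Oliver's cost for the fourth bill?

Claim 1 — $5,041: $2,250 finishes the deductible; $2,791 goes to coinsurance; owner's 40% is $1,116.40. Owner pays $3,366.40; OOP now $3,366.40.
Claim 2 — $778: deductible already satisfied, so owner's share is 40% × $778 = $311.20. Cost to owner: $311.20. OOP to date $3,677.60.
Claim 3 — $493: deductible met; 40% of $493 = $197.20. Owner pays $197.20; OOP now $3,874.80.
Claim 4 — $4,221: deductible met; 40% of $4,221 = $1,688.40. Adding that to $3,874.80 gives $5,563.20, past the $5,000 cap; owner pays only $5,000 − $3,874.80 = $1,125.20.

$1,125.20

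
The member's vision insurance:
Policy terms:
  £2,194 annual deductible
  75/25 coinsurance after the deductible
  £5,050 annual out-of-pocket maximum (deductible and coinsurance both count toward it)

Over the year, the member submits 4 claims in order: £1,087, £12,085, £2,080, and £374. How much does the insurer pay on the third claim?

£1,968.50

Claim 1 — £1,087: entire amount goes to the deductible. Member pays £1,087; OOP now £1,087. Plan pays £1,087 − £1,087 = £0.
Claim 2 — £12,085: £1,107 finishes the deductible; £10,978 goes to coinsurance; coinsurance £10,978 × 25% = £2,744.50. Member pays £3,851.50; OOP now £4,938.50. Plan pays £12,085 − £3,851.50 = £8,233.50.
Claim 3 — £2,080: deductible met; 25% of £2,080 = £520. OOP would hit £5,458.50 > £5,050, so the cap limits the member to £5,050 − £4,938.50 = £111.50. Insurer: £2,080 − £111.50 = £1,968.50.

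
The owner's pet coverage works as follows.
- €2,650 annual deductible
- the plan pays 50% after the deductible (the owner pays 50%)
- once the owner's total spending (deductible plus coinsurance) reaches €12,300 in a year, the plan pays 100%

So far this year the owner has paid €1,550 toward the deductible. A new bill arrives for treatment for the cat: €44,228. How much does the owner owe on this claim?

€10,750

Deductible still to meet: €2,650 − €1,550 = €1,100.
That leaves €44,228 − €1,100 = €43,128 for coinsurance.
Coinsurance: €43,128 × 50% = €21,564.
That puts the owner's cost at €1,100 + €21,564 = €22,664 before any cap.
Adding €22,664 to the €1,550 already spent would give €24,214, which exceeds the €12,300 cap; the owner pays just €12,300 − €1,550 = €10,750.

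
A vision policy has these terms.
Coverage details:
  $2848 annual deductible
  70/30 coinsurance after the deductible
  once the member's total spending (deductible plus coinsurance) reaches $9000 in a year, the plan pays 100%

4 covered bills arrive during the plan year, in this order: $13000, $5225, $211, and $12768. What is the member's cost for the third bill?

#1 ($13000): deductible takes $2848, $10152 remains; 30% of $10152 = $3045.60. Member pays $5893.60; OOP now $5893.60.
#2 ($5225): 30% coinsurance on $5225 = $1567.50. Member pays $1567.50; OOP now $7461.10.
#3 ($211): deductible already satisfied, so member's share is 30% × $211 = $63.30. Member pays $63.30; OOP now $7524.40.

$63.30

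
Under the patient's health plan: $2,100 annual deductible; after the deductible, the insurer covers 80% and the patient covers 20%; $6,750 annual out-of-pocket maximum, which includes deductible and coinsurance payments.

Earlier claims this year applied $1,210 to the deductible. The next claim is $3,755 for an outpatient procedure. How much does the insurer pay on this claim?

$2,292

Remaining deductible: $2,100 − $1,210 = $890.
After the $890 deductible portion, $3,755 − $890 = $2,865 is subject to coinsurance.
20% of $2,865 = $573 falls to the patient.
Patient responsibility before any cap: $890 + $573 = $1,463.
Total out-of-pocket so far would be $1,210 + $1,463 = $2,673, below the $6,750 cap — no reduction.
The plan picks up $3,755 − $1,463 = $2,292.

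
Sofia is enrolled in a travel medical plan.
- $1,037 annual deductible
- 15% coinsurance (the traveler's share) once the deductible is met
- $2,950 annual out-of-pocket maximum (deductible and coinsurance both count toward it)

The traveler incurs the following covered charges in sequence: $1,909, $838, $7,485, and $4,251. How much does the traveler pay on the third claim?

Claim 1 — $1,909: $1,037 finishes the deductible; $872 goes to coinsurance; coinsurance $872 × 15% = $130.80. Traveler owes $1,167.80 (running OOP $1,167.80).
Claim 2 — $838: 15% coinsurance on $838 = $125.70. Cost to traveler: $125.70. OOP to date $1,293.50.
Claim 3 — $7,485: deductible met; 15% of $7,485 = $1,122.75. Traveler pays $1,122.75; OOP now $2,416.25.

$1,122.75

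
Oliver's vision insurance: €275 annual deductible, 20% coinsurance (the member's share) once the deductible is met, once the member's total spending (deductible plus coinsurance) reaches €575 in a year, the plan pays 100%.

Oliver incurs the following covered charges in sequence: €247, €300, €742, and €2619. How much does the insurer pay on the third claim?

Bill 1, €247: fully absorbed by the deductible. Member owes €247 (running OOP €247). Plan pays €247 − €247 = €0.
Bill 2, €300: deductible takes €28, €272 remains; member's 20% is €54.40. Member pays €82.40; OOP now €329.40. Plan pays €300 − €82.40 = €217.60.
Bill 3, €742: deductible met; 20% of €742 = €148.40. Member owes €148.40 (running OOP €477.80). Plan pays €742 − €148.40 = €593.60.

€593.60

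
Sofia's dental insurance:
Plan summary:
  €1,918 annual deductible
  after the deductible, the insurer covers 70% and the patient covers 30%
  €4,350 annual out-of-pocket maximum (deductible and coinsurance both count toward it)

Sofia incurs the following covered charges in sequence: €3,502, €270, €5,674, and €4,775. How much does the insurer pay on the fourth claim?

Bill 1, €3,502: deductible takes €1,918, €1,584 remains; 30% of €1,584 = €475.20. Cost to patient: €2,393.20. OOP to date €2,393.20. Insurer: €3,502 − €2,393.20 = €1,108.80.
Bill 2, €270: deductible met; 30% of €270 = €81. Patient pays €81; OOP now €2,474.20. Plan pays €270 − €81 = €189.
Bill 3, €5,674: 30% coinsurance on €5,674 = €1,702.20. Patient owes €1,702.20 (running OOP €4,176.40). Insurer: €5,674 − €1,702.20 = €3,971.80.
Bill 4, €4,775: deductible already satisfied, so patient's share is 30% × €4,775 = €1,432.50. OOP would hit €5,608.90 > €4,350, so the cap limits the patient to €4,350 − €4,176.40 = €173.60. Plan pays €4,775 − €173.60 = €4,601.40.

€4,601.40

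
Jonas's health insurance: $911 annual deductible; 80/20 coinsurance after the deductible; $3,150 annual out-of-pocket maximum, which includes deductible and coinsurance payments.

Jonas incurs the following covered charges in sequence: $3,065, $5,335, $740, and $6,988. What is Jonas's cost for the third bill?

#1 ($3,065): $911 finishes the deductible; $2,154 goes to coinsurance; 20% of $2,154 = $430.80. Patient pays $1,341.80; OOP now $1,341.80.
#2 ($5,335): 20% coinsurance on $5,335 = $1,067. Patient owes $1,067 (running OOP $2,408.80).
#3 ($740): 20% coinsurance on $740 = $148. Cost to patient: $148. OOP to date $2,556.80.

$148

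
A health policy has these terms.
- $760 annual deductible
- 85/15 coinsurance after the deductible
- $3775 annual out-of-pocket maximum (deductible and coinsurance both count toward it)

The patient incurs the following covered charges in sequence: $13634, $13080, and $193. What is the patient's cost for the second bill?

Bill 1, $13634: deductible takes $760, $12874 remains; coinsurance $12874 × 15% = $1931.10. Patient owes $2691.10 (running OOP $2691.10).
Bill 2, $13080: 15% coinsurance on $13080 = $1962. Adding that to $2691.10 gives $4653.10, past the $3775 cap; patient pays only $3775 − $2691.10 = $1083.90.

$1083.90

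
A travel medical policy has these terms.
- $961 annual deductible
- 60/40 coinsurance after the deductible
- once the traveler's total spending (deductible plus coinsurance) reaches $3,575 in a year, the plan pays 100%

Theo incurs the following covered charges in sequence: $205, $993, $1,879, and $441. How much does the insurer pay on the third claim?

$1,127.40

Bill 1, $205: all of it applies to the deductible. Cost to traveler: $205. OOP to date $205. Insurer: $205 − $205 = $0.
Bill 2, $993: $756 finishes the deductible; $237 goes to coinsurance; traveler's 40% is $94.80. Cost to traveler: $850.80. OOP to date $1,055.80. Plan pays $993 − $850.80 = $142.20.
Bill 3, $1,879: deductible met; 40% of $1,879 = $751.60. Cost to traveler: $751.60. OOP to date $1,807.40. Insurer: $1,879 − $751.60 = $1,127.40.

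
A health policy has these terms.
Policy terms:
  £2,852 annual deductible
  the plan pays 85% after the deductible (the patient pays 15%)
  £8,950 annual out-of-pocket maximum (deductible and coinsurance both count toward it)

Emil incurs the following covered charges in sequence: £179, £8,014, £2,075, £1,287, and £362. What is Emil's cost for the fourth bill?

£193.05

Claim 1 — £179: entire amount goes to the deductible. Cost to patient: £179. OOP to date £179.
Claim 2 — £8,014: £2,673 finishes the deductible; £5,341 goes to coinsurance; patient's 15% is £801.15. Cost to patient: £3,474.15. OOP to date £3,653.15.
Claim 3 — £2,075: deductible already satisfied, so patient's share is 15% × £2,075 = £311.25. Cost to patient: £311.25. OOP to date £3,964.40.
Claim 4 — £1,287: 15% coinsurance on £1,287 = £193.05. Patient owes £193.05 (running OOP £4,157.45).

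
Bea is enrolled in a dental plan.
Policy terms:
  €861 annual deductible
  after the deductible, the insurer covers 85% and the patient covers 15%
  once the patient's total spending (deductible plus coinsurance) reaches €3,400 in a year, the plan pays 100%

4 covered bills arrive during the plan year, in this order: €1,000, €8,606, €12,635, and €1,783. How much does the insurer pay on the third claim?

€11,407.75

#1 (€1,000): €861 to deductible, leaving €139; patient's 15% is €20.85. Cost to patient: €881.85. OOP to date €881.85. Plan pays €1,000 − €881.85 = €118.15.
#2 (€8,606): deductible already satisfied, so patient's share is 15% × €8,606 = €1,290.90. Patient pays €1,290.90; OOP now €2,172.75. Plan pays €8,606 − €1,290.90 = €7,315.10.
#3 (€12,635): 15% coinsurance on €12,635 = €1,895.25. That would push OOP to €4,068, over the €3,400 cap, so patient pays €3,400 − €2,172.75 = €1,227.25. Plan pays €12,635 − €1,227.25 = €11,407.75.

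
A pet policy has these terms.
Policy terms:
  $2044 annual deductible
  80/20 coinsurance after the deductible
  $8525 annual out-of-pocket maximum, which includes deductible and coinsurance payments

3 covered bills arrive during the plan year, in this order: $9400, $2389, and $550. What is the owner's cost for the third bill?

$110

Claim 1 ($9400): $2044 finishes the deductible; $7356 goes to coinsurance; owner's 20% is $1471.20. Owner pays $3515.20; OOP now $3515.20.
Claim 2 ($2389): 20% coinsurance on $2389 = $477.80. Owner pays $477.80; OOP now $3993.
Claim 3 ($550): 20% coinsurance on $550 = $110. Owner owes $110 (running OOP $4103).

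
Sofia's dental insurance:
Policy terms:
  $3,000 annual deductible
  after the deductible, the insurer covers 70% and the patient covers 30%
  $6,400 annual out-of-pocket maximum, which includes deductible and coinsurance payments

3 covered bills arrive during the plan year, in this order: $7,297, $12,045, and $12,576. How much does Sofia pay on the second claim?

Claim 1 — $7,297: deductible takes $3,000, $4,297 remains; coinsurance $4,297 × 30% = $1,289.10. Patient owes $4,289.10 (running OOP $4,289.10).
Claim 2 — $12,045: deductible met; 30% of $12,045 = $3,613.50. That would push OOP to $7,902.60, over the $6,400 cap, so patient pays $6,400 − $4,289.10 = $2,110.90.

$2,110.90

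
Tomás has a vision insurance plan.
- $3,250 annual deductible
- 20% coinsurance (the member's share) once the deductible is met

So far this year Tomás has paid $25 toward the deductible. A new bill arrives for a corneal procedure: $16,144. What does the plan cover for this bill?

Remaining deductible: $3,250 − $25 = $3,225.
That leaves $16,144 − $3,225 = $12,919 for coinsurance.
Member's 20% share of $12,919 is $2,583.80.
Member responsibility: $3,225 + $2,583.80 = $5,808.80.
The plan picks up $16,144 − $5,808.80 = $10,335.20.

$10,335.20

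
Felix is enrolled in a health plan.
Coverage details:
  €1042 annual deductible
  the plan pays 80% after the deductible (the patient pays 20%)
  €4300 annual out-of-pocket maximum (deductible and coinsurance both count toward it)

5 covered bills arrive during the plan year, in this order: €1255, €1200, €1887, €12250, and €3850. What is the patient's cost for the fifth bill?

Claim 1 — €1255: €1042 to deductible, leaving €213; coinsurance €213 × 20% = €42.60. Cost to patient: €1084.60. OOP to date €1084.60.
Claim 2 — €1200: deductible already satisfied, so patient's share is 20% × €1200 = €240. Patient owes €240 (running OOP €1324.60).
Claim 3 — €1887: 20% coinsurance on €1887 = €377.40. Cost to patient: €377.40. OOP to date €1702.
Claim 4 — €12250: 20% coinsurance on €12250 = €2450. Cost to patient: €2450. OOP to date €4152.
Claim 5 — €3850: deductible already satisfied, so patient's share is 20% × €3850 = €770. OOP would hit €4922 > €4300, so the cap limits the patient to €4300 − €4152 = €148.

€148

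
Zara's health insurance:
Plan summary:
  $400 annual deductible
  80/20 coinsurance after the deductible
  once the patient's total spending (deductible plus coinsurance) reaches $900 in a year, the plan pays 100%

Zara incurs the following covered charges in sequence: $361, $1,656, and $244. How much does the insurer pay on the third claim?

Claim 1 ($361): entire amount goes to the deductible. Patient owes $361 (running OOP $361). Insurer: $361 − $361 = $0.
Claim 2 ($1,656): deductible takes $39, $1,617 remains; 20% of $1,617 = $323.40. Patient pays $362.40; OOP now $723.40. Plan pays $1,656 − $362.40 = $1,293.60.
Claim 3 ($244): deductible already satisfied, so patient's share is 20% × $244 = $48.80. Cost to patient: $48.80. OOP to date $772.20. Plan pays $244 − $48.80 = $195.20.

$195.20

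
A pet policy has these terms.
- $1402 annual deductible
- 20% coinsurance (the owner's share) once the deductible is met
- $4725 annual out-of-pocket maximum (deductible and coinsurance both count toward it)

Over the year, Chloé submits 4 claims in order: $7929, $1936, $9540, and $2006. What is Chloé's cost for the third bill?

$1630.40

Claim 1 ($7929): deductible takes $1402, $6527 remains; coinsurance $6527 × 20% = $1305.40. Cost to owner: $2707.40. OOP to date $2707.40.
Claim 2 ($1936): 20% coinsurance on $1936 = $387.20. Owner owes $387.20 (running OOP $3094.60).
Claim 3 ($9540): 20% coinsurance on $9540 = $1908. OOP would hit $5002.60 > $4725, so the cap limits the owner to $4725 − $3094.60 = $1630.40.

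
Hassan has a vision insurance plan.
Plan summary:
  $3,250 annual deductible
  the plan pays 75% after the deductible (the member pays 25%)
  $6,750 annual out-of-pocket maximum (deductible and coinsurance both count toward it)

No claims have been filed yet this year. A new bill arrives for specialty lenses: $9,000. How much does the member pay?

Deductible not yet touched, so the first $3,250 of the bill goes to the deductible.
The remaining $5,750 (= $9,000 − $3,250) moves to coinsurance.
Member's 25% share of $5,750 is $1,437.50.
That puts the member's cost at $3,250 + $1,437.50 = $4,687.50 before any cap.
Cumulative spending $0 + $4,687.50 = $4,687.50 stays under the $6,750 maximum.

$4,687.50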